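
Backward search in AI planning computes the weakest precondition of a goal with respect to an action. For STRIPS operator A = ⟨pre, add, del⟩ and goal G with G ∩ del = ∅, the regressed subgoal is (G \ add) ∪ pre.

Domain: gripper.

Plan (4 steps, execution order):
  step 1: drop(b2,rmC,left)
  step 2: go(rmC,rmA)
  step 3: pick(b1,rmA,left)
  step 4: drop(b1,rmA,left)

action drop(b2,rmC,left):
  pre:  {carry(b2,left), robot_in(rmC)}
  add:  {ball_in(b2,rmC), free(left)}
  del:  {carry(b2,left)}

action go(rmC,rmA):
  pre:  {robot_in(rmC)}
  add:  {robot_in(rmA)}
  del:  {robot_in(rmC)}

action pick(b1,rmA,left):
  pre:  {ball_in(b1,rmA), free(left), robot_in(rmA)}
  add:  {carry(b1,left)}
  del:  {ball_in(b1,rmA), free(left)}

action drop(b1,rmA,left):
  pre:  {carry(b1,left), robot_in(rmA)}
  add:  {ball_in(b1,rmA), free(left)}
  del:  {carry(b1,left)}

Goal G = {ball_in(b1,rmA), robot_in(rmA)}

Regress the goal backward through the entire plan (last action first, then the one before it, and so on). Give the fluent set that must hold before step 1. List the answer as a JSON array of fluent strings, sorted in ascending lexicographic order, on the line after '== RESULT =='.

Regress step by step:
  through step 4 (drop(b1,rmA,left)): drop {ball_in(b1,rmA)}, keep {robot_in(rmA)}, require {carry(b1,left), robot_in(rmA)}
    → {carry(b1,left), robot_in(rmA)}
  through step 3 (pick(b1,rmA,left)): drop {carry(b1,left)}, keep {robot_in(rmA)}, require {ball_in(b1,rmA), free(left), robot_in(rmA)}
    → {ball_in(b1,rmA), free(left), robot_in(rmA)}
  through step 2 (go(rmC,rmA)): drop {robot_in(rmA)}, keep {ball_in(b1,rmA), free(left)}, require {robot_in(rmC)}
    → {ball_in(b1,rmA), free(left), robot_in(rmC)}
  through step 1 (drop(b2,rmC,left)): drop {free(left)}, keep {ball_in(b1,rmA), robot_in(rmC)}, require {carry(b2,left), robot_in(rmC)}
    → {ball_in(b1,rmA), carry(b2,left), robot_in(rmC)}

== RESULT ==
["ball_in(b1,rmA)", "carry(b2,left)", "robot_in(rmC)"]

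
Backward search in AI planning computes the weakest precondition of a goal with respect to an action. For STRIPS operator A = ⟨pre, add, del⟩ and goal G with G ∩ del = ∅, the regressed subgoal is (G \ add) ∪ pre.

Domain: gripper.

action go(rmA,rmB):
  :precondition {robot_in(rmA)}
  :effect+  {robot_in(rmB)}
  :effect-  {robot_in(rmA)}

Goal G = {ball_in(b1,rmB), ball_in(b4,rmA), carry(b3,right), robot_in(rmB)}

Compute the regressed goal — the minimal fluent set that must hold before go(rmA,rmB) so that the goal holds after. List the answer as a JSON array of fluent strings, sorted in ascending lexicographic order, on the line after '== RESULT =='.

Regress:
  G ∩ del = {}  (empty — regression defined)
  G \ add = {ball_in(b1,rmB), ball_in(b4,rmA), carry(b3,right), robot_in(rmB)} \ {robot_in(rmB)} = {ball_in(b1,rmB), ball_in(b4,rmA), carry(b3,right)}
  ∪ pre   = {ball_in(b1,rmB), ball_in(b4,rmA), carry(b3,right)} ∪ {robot_in(rmA)}
          = {ball_in(b1,rmB), ball_in(b4,rmA), carry(b3,right), robot_in(rmA)}

== RESULT ==
["ball_in(b1,rmB)", "ball_in(b4,rmA)", "carry(b3,right)", "robot_in(rmA)"]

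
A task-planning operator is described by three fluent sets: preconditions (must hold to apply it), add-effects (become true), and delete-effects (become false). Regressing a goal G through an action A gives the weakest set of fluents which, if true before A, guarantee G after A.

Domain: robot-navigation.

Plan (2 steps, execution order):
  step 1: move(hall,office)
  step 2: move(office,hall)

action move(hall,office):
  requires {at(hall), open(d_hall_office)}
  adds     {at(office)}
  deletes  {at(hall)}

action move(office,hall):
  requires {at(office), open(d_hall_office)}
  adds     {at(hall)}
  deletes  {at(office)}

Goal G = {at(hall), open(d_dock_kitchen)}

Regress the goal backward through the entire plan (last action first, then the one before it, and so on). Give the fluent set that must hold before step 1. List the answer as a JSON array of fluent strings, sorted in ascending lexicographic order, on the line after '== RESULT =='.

Regress step by step:
  through step 2 (move(office,hall)): drop {at(hall)}, keep {open(d_dock_kitchen)}, require {at(office), open(d_hall_office)}
    → {at(office), open(d_dock_kitchen), open(d_hall_office)}
  through step 1 (move(hall,office)): drop {at(office)}, keep {open(d_dock_kitchen), open(d_hall_office)}, require {at(hall), open(d_hall_office)}
    → {at(hall), open(d_dock_kitchen), open(d_hall_office)}

== RESULT ==
["at(hall)", "open(d_dock_kitchen)", "open(d_hall_office)"]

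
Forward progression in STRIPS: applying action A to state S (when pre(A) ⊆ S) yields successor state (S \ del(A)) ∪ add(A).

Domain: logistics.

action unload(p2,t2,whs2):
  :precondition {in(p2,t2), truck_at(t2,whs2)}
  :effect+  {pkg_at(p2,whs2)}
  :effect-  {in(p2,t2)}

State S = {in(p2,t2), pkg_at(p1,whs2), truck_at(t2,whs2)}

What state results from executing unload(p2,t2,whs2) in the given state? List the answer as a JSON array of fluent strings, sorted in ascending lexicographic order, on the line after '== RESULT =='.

Compute (S \ del) ∪ add:
  pre ⊆ S: {in(p2,t2), truck_at(t2,whs2)} ⊆ S  — applicable
  S \ del = {pkg_at(p1,whs2), truck_at(t2,whs2)}
  ∪ add   = {pkg_at(p1,whs2), pkg_at(p2,whs2), truck_at(t2,whs2)}

== RESULT ==
["pkg_at(p1,whs2)", "pkg_at(p2,whs2)", "truck_at(t2,whs2)"]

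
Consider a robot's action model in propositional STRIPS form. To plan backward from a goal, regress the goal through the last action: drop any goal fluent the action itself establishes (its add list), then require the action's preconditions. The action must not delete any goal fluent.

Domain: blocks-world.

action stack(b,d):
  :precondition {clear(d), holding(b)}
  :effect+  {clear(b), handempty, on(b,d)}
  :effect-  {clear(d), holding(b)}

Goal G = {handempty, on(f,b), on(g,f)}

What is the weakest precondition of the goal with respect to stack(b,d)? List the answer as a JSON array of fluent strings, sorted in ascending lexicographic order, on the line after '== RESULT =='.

Compute (G \ add) ∪ pre:
  G ∩ del = {}  (empty — regression defined)
  G \ add = {handempty, on(f,b), on(g,f)} \ {clear(b), handempty, on(b,d)} = {on(f,b), on(g,f)}
  ∪ pre   = {on(f,b), on(g,f)} ∪ {clear(d), holding(b)}
          = {clear(d), holding(b), on(f,b), on(g,f)}

== RESULT ==
["clear(d)", "holding(b)", "on(f,b)", "on(g,f)"]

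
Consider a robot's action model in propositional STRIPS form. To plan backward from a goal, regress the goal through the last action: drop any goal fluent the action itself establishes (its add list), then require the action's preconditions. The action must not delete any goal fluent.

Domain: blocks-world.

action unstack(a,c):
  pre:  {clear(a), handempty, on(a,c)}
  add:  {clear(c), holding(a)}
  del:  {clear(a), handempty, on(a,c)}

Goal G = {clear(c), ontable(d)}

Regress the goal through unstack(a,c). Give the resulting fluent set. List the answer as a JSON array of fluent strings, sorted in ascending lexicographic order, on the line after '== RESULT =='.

Compute (G \ add) ∪ pre:
  G ∩ del = {}  (empty — regression defined)
  G \ add = {clear(c), ontable(d)} \ {clear(c), holding(a)} = {ontable(d)}
  ∪ pre   = {ontable(d)} ∪ {clear(a), handempty, on(a,c)}
          = {clear(a), handempty, on(a,c), ontable(d)}

== RESULT ==
["clear(a)", "handempty", "on(a,c)", "ontable(d)"]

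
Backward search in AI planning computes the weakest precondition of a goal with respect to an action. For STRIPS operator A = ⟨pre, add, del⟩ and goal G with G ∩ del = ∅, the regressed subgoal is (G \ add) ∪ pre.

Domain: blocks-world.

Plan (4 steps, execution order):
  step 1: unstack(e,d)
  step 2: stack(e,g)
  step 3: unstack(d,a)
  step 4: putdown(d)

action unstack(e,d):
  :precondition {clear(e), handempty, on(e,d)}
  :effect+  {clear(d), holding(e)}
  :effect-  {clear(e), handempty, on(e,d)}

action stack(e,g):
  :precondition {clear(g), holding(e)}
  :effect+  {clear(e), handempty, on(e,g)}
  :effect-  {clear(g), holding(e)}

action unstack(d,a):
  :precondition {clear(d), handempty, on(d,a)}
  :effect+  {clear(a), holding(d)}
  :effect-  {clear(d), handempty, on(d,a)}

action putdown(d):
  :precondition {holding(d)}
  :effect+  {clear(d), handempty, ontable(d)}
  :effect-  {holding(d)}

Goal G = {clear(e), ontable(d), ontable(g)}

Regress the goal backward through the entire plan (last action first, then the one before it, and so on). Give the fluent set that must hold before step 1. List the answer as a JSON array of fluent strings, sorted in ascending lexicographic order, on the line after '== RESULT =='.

Regress step by step:
  through step 4 (putdown(d)): drop {ontable(d)}, keep {clear(e), ontable(g)}, require {holding(d)}
    → {clear(e), holding(d), ontable(g)}
  through step 3 (unstack(d,a)): drop {holding(d)}, keep {clear(e), ontable(g)}, require {clear(d), handempty, on(d,a)}
    → {clear(d), clear(e), handempty, on(d,a), ontable(g)}
  through step 2 (stack(e,g)): drop {clear(e), handempty}, keep {clear(d), on(d,a), ontable(g)}, require {clear(g), holding(e)}
    → {clear(d), clear(g), holding(e), on(d,a), ontable(g)}
  through step 1 (unstack(e,d)): drop {clear(d), holding(e)}, keep {clear(g), on(d,a), ontable(g)}, require {clear(e), handempty, on(e,d)}
    → {clear(e), clear(g), handempty, on(d,a), on(e,d), ontable(g)}

== RESULT ==
["clear(e)", "clear(g)", "handempty", "on(d,a)", "on(e,d)", "ontable(g)"]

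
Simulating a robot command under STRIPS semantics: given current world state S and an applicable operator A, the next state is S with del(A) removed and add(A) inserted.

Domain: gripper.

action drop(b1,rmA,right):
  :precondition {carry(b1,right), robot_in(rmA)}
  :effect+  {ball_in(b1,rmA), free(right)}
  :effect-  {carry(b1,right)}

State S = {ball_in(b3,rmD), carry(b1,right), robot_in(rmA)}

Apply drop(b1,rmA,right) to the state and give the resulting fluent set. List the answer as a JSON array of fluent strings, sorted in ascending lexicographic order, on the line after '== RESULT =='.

Progress:
  pre ⊆ S: {carry(b1,right), robot_in(rmA)} ⊆ S  — applicable
  S \ del = {ball_in(b3,rmD), robot_in(rmA)}
  ∪ add   = {ball_in(b1,rmA), ball_in(b3,rmD), free(right), robot_in(rmA)}

== RESULT ==
["ball_in(b1,rmA)", "ball_in(b3,rmD)", "free(right)", "robot_in(rmA)"]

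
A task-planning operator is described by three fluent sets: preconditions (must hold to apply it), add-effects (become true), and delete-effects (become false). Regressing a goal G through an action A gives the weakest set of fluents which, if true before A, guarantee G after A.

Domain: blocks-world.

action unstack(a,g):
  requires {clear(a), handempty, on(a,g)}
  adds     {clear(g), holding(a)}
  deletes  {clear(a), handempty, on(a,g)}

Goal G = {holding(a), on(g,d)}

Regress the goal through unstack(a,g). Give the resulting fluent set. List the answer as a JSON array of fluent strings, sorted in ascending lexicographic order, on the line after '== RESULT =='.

Compute (G \ add) ∪ pre:
  G ∩ del = {}  (empty — regression defined)
  G \ add = {holding(a), on(g,d)} \ {clear(g), holding(a)} = {on(g,d)}
  ∪ pre   = {on(g,d)} ∪ {clear(a), handempty, on(a,g)}
          = {clear(a), handempty, on(a,g), on(g,d)}

== RESULT ==
["clear(a)", "handempty", "on(a,g)", "on(g,d)"]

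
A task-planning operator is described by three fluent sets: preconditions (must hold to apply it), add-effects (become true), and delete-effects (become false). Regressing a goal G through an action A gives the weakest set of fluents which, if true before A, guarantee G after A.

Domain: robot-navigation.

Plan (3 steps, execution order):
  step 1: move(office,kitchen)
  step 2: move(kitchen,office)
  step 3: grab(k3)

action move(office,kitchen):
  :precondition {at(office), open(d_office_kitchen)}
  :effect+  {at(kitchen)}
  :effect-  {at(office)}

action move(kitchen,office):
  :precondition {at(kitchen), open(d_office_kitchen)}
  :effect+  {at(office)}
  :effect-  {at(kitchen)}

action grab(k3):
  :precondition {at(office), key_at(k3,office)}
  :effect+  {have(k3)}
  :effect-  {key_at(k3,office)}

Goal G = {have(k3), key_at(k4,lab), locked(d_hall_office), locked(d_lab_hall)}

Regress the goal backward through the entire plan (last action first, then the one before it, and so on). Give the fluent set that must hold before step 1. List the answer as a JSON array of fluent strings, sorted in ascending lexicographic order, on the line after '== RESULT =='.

Regress step by step:
  through step 3 (grab(k3)): drop {have(k3)}, keep {key_at(k4,lab), locked(d_hall_office), locked(d_lab_hall)}, require {at(office), key_at(k3,office)}
    → {at(office), key_at(k3,office), key_at(k4,lab), locked(d_hall_office), locked(d_lab_hall)}
  through step 2 (move(kitchen,office)): drop {at(office)}, keep {key_at(k3,office), key_at(k4,lab), locked(d_hall_office), locked(d_lab_hall)}, require {at(kitchen), open(d_office_kitchen)}
    → {at(kitchen), key_at(k3,office), key_at(k4,lab), locked(d_hall_office), locked(d_lab_hall), open(d_office_kitchen)}
  through step 1 (move(office,kitchen)): drop {at(kitchen)}, keep {key_at(k3,office), key_at(k4,lab), locked(d_hall_office), locked(d_lab_hall), open(d_office_kitchen)}, require {at(office), open(d_office_kitchen)}
    → {at(office), key_at(k3,office), key_at(k4,lab), locked(d_hall_office), locked(d_lab_hall), open(d_office_kitchen)}

== RESULT ==
["at(office)", "key_at(k3,office)", "key_at(k4,lab)", "locked(d_hall_office)", "locked(d_lab_hall)", "open(d_office_kitchen)"]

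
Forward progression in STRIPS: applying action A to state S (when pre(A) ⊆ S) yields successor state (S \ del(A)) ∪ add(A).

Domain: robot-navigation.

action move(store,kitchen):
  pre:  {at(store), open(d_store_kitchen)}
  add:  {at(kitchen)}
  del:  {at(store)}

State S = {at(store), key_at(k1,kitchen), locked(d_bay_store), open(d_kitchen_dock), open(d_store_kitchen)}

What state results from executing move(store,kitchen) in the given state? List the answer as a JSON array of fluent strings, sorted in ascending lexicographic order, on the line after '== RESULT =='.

Compute (S \ del) ∪ add:
  pre ⊆ S: {at(store), open(d_store_kitchen)} ⊆ S  — applicable
  S \ del = {key_at(k1,kitchen), locked(d_bay_store), open(d_kitchen_dock), open(d_store_kitchen)}
  ∪ add   = {at(kitchen), key_at(k1,kitchen), locked(d_bay_store), open(d_kitchen_dock), open(d_store_kitchen)}

== RESULT ==
["at(kitchen)", "key_at(k1,kitchen)", "locked(d_bay_store)", "open(d_kitchen_dock)", "open(d_store_kitchen)"]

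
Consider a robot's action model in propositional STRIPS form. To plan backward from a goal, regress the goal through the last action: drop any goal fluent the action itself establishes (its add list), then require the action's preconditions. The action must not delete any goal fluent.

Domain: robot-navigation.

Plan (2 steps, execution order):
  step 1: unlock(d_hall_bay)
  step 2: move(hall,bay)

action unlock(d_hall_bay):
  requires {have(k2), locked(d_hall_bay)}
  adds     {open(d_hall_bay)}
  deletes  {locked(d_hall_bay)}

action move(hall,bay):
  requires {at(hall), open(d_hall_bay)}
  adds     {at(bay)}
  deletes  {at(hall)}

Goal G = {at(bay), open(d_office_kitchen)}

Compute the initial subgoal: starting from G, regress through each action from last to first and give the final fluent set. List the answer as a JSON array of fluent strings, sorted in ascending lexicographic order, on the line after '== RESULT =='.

Work backward from the goal:
  through step 2 (move(hall,bay)): drop {at(bay)}, keep {open(d_office_kitchen)}, require {at(hall), open(d_hall_bay)}
    → {at(hall), open(d_hall_bay), open(d_office_kitchen)}
  through step 1 (unlock(d_hall_bay)): drop {open(d_hall_bay)}, keep {at(hall), open(d_office_kitchen)}, require {have(k2), locked(d_hall_bay)}
    → {at(hall), have(k2), locked(d_hall_bay), open(d_office_kitchen)}

== RESULT ==
["at(hall)", "have(k2)", "locked(d_hall_bay)", "open(d_office_kitchen)"]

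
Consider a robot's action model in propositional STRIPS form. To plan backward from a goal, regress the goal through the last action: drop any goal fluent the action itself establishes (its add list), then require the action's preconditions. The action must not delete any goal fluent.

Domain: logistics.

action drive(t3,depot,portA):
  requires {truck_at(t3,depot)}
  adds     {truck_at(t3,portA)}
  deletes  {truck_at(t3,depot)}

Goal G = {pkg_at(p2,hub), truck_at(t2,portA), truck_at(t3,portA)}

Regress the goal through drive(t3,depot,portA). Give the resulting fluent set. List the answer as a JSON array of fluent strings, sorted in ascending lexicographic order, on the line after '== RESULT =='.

Compute (G \ add) ∪ pre:
  G ∩ del = {}  (empty — regression defined)
  G \ add = {pkg_at(p2,hub), truck_at(t2,portA), truck_at(t3,portA)} \ {truck_at(t3,portA)} = {pkg_at(p2,hub), truck_at(t2,portA)}
  ∪ pre   = {pkg_at(p2,hub), truck_at(t2,portA)} ∪ {truck_at(t3,depot)}
          = {pkg_at(p2,hub), truck_at(t2,portA), truck_at(t3,depot)}

== RESULT ==
["pkg_at(p2,hub)", "truck_at(t2,portA)", "truck_at(t3,depot)"]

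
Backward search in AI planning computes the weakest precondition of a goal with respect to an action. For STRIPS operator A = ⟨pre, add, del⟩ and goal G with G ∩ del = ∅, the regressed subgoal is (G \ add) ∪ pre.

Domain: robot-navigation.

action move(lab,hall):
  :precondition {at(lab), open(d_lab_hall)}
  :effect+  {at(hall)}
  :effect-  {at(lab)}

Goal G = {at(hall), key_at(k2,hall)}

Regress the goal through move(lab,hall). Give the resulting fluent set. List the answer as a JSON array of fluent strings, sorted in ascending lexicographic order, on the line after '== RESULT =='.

Regress:
  G ∩ del = {}  (empty — regression defined)
  G \ add = {at(hall), key_at(k2,hall)} \ {at(hall)} = {key_at(k2,hall)}
  ∪ pre   = {key_at(k2,hall)} ∪ {at(lab), open(d_lab_hall)}
          = {at(lab), key_at(k2,hall), open(d_lab_hall)}

== RESULT ==
["at(lab)", "key_at(k2,hall)", "open(d_lab_hall)"]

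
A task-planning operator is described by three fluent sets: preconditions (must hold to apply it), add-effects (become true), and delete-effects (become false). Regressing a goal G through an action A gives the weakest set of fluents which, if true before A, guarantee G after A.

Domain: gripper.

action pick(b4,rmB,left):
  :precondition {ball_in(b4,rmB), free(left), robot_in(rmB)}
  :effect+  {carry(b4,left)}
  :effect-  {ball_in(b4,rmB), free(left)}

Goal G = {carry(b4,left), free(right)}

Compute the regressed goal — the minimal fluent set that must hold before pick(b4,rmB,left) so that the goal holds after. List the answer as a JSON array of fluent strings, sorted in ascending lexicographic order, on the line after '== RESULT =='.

Compute (G \ add) ∪ pre:
  G ∩ del = {}  (empty — regression defined)
  G \ add = {carry(b4,left), free(right)} \ {carry(b4,left)} = {free(right)}
  ∪ pre   = {free(right)} ∪ {ball_in(b4,rmB), free(left), robot_in(rmB)}
          = {ball_in(b4,rmB), free(left), free(right), robot_in(rmB)}

== RESULT ==
["ball_in(b4,rmB)", "free(left)", "free(right)", "robot_in(rmB)"]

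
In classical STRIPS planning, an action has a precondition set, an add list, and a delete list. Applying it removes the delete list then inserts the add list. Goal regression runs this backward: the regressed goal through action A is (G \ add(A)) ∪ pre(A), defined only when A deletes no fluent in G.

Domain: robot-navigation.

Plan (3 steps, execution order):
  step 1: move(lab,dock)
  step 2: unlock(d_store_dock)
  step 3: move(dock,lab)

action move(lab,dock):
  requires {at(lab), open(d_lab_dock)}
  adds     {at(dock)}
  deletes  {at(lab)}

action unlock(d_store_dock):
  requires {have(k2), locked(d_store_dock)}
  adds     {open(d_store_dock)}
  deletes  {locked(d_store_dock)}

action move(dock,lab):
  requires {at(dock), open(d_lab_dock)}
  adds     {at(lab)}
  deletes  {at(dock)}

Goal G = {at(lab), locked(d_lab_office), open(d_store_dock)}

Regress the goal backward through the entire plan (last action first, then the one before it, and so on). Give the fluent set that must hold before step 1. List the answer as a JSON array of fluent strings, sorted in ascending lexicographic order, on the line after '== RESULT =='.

Regress step by step:
  through step 3 (move(dock,lab)): drop {at(lab)}, keep {locked(d_lab_office), open(d_store_dock)}, require {at(dock), open(d_lab_dock)}
    → {at(dock), locked(d_lab_office), open(d_lab_dock), open(d_store_dock)}
  through step 2 (unlock(d_store_dock)): drop {open(d_store_dock)}, keep {at(dock), locked(d_lab_office), open(d_lab_dock)}, require {have(k2), locked(d_store_dock)}
    → {at(dock), have(k2), locked(d_lab_office), locked(d_store_dock), open(d_lab_dock)}
  through step 1 (move(lab,dock)): drop {at(dock)}, keep {have(k2), locked(d_lab_office), locked(d_store_dock), open(d_lab_dock)}, require {at(lab), open(d_lab_dock)}
    → {at(lab), have(k2), locked(d_lab_office), locked(d_store_dock), open(d_lab_dock)}

== RESULT ==
["at(lab)", "have(k2)", "locked(d_lab_office)", "locked(d_store_dock)", "open(d_lab_dock)"]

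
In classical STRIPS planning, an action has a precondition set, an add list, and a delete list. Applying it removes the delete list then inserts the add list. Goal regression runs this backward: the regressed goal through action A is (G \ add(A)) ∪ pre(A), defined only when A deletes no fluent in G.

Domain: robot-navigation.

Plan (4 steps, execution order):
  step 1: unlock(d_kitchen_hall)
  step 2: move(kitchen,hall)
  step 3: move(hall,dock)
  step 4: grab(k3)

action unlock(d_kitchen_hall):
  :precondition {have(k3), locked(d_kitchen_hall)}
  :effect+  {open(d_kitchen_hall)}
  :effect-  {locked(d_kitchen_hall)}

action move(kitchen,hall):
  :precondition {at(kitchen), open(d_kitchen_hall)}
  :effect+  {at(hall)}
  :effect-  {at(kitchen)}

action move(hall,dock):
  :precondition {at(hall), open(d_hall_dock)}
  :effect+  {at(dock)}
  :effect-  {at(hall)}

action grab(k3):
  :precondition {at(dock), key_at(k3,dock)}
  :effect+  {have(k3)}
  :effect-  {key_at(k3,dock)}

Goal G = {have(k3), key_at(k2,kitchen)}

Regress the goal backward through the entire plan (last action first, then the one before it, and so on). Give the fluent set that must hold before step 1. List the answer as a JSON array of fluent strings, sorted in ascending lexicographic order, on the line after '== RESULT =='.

Work backward from the goal:
  through step 4 (grab(k3)): drop {have(k3)}, keep {key_at(k2,kitchen)}, require {at(dock), key_at(k3,dock)}
    → {at(dock), key_at(k2,kitchen), key_at(k3,dock)}
  through step 3 (move(hall,dock)): drop {at(dock)}, keep {key_at(k2,kitchen), key_at(k3,dock)}, require {at(hall), open(d_hall_dock)}
    → {at(hall), key_at(k2,kitchen), key_at(k3,dock), open(d_hall_dock)}
  through step 2 (move(kitchen,hall)): drop {at(hall)}, keep {key_at(k2,kitchen), key_at(k3,dock), open(d_hall_dock)}, require {at(kitchen), open(d_kitchen_hall)}
    → {at(kitchen), key_at(k2,kitchen), key_at(k3,dock), open(d_hall_dock), open(d_kitchen_hall)}
  through step 1 (unlock(d_kitchen_hall)): drop {open(d_kitchen_hall)}, keep {at(kitchen), key_at(k2,kitchen), key_at(k3,dock), open(d_hall_dock)}, require {have(k3), locked(d_kitchen_hall)}
    → {at(kitchen), have(k3), key_at(k2,kitchen), key_at(k3,dock), locked(d_kitchen_hall), open(d_hall_dock)}

== RESULT ==
["at(kitchen)", "have(k3)", "key_at(k2,kitchen)", "key_at(k3,dock)", "locked(d_kitchen_hall)", "open(d_hall_dock)"]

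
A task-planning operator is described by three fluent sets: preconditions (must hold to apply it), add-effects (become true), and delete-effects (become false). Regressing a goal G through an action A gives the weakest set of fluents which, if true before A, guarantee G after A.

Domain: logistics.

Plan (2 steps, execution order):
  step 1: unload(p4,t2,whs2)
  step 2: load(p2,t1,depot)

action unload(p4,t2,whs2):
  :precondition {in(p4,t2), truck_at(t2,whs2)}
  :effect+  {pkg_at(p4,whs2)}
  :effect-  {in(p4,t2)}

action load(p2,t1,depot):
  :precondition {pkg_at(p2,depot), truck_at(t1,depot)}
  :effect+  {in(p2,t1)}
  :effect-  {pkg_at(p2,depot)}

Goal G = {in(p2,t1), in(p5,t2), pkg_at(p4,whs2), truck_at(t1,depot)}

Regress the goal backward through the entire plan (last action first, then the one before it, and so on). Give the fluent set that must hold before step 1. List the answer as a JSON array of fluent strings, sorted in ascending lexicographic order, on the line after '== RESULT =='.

Work backward from the goal:
  through step 2 (load(p2,t1,depot)): drop {in(p2,t1)}, keep {in(p5,t2), pkg_at(p4,whs2), truck_at(t1,depot)}, require {pkg_at(p2,depot), truck_at(t1,depot)}
    → {in(p5,t2), pkg_at(p2,depot), pkg_at(p4,whs2), truck_at(t1,depot)}
  through step 1 (unload(p4,t2,whs2)): drop {pkg_at(p4,whs2)}, keep {in(p5,t2), pkg_at(p2,depot), truck_at(t1,depot)}, require {in(p4,t2), truck_at(t2,whs2)}
    → {in(p4,t2), in(p5,t2), pkg_at(p2,depot), truck_at(t1,depot), truck_at(t2,whs2)}

== RESULT ==
["in(p4,t2)", "in(p5,t2)", "pkg_at(p2,depot)", "truck_at(t1,depot)", "truck_at(t2,whs2)"]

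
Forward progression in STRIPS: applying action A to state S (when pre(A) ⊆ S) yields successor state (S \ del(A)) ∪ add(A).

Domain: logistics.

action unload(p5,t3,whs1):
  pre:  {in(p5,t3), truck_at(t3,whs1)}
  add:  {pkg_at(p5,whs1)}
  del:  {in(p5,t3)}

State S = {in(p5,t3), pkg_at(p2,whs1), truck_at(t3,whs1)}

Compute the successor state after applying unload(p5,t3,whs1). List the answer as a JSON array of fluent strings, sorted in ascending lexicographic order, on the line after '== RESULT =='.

Compute (S \ del) ∪ add:
  pre ⊆ S: {in(p5,t3), truck_at(t3,whs1)} ⊆ S  — applicable
  S \ del = {pkg_at(p2,whs1), truck_at(t3,whs1)}
  ∪ add   = {pkg_at(p2,whs1), pkg_at(p5,whs1), truck_at(t3,whs1)}

== RESULT ==
["pkg_at(p2,whs1)", "pkg_at(p5,whs1)", "truck_at(t3,whs1)"]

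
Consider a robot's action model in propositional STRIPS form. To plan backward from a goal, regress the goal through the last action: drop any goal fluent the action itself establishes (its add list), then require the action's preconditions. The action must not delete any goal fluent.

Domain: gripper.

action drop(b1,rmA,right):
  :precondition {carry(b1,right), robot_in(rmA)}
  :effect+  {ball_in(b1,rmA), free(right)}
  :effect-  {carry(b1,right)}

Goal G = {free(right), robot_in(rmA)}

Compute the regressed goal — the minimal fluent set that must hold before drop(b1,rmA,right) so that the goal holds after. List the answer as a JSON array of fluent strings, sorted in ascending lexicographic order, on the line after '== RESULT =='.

Regress:
  G ∩ del = {}  (empty — regression defined)
  G \ add = {free(right), robot_in(rmA)} \ {ball_in(b1,rmA), free(right)} = {robot_in(rmA)}
  ∪ pre   = {robot_in(rmA)} ∪ {carry(b1,right), robot_in(rmA)}
          = {carry(b1,right), robot_in(rmA)}

== RESULT ==
["carry(b1,right)", "robot_in(rmA)"]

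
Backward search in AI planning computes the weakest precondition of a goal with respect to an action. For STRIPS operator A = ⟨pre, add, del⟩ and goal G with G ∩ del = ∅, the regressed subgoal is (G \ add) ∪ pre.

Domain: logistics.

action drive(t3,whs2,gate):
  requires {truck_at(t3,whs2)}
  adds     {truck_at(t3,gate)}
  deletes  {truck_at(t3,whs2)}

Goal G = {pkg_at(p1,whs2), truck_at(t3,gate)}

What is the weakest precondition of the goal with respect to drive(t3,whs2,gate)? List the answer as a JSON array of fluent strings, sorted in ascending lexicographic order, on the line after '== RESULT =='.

Regress:
  G ∩ del = {}  (empty — regression defined)
  G \ add = {pkg_at(p1,whs2), truck_at(t3,gate)} \ {truck_at(t3,gate)} = {pkg_at(p1,whs2)}
  ∪ pre   = {pkg_at(p1,whs2)} ∪ {truck_at(t3,whs2)}
          = {pkg_at(p1,whs2), truck_at(t3,whs2)}

== RESULT ==
["pkg_at(p1,whs2)", "truck_at(t3,whs2)"]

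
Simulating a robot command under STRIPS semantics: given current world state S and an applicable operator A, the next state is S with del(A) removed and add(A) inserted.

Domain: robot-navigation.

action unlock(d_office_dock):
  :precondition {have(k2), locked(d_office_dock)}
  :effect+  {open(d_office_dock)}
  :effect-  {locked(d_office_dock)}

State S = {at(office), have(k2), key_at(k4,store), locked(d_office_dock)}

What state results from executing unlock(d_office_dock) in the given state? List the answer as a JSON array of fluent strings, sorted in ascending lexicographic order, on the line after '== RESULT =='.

Progress:
  pre ⊆ S: {have(k2), locked(d_office_dock)} ⊆ S  — applicable
  S \ del = {at(office), have(k2), key_at(k4,store)}
  ∪ add   = {at(office), have(k2), key_at(k4,store), open(d_office_dock)}

== RESULT ==
["at(office)", "have(k2)", "key_at(k4,store)", "open(d_office_dock)"]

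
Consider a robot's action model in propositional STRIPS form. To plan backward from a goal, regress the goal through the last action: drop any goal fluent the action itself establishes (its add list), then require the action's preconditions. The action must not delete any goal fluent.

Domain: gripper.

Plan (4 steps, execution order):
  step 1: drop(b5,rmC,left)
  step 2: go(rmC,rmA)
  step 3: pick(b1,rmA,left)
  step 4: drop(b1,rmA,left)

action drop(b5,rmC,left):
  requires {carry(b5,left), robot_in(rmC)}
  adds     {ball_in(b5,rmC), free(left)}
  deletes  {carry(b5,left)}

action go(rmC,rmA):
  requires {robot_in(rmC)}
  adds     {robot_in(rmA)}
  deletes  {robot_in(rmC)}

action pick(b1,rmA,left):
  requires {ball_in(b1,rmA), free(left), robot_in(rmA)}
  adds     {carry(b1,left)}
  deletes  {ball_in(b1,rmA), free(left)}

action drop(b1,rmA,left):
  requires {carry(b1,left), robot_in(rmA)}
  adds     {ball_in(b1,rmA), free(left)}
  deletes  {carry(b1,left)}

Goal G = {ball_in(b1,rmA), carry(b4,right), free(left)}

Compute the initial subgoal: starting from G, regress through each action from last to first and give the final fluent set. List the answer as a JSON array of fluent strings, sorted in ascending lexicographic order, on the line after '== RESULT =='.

Work backward from the goal:
  through step 4 (drop(b1,rmA,left)): drop {ball_in(b1,rmA), free(left)}, keep {carry(b4,right)}, require {carry(b1,left), robot_in(rmA)}
    → {carry(b1,left), carry(b4,right), robot_in(rmA)}
  through step 3 (pick(b1,rmA,left)): drop {carry(b1,left)}, keep {carry(b4,right), robot_in(rmA)}, require {ball_in(b1,rmA), free(left), robot_in(rmA)}
    → {ball_in(b1,rmA), carry(b4,right), free(left), robot_in(rmA)}
  through step 2 (go(rmC,rmA)): drop {robot_in(rmA)}, keep {ball_in(b1,rmA), carry(b4,right), free(left)}, require {robot_in(rmC)}
    → {ball_in(b1,rmA), carry(b4,right), free(left), robot_in(rmC)}
  through step 1 (drop(b5,rmC,left)): drop {free(left)}, keep {ball_in(b1,rmA), carry(b4,right), robot_in(rmC)}, require {carry(b5,left), robot_in(rmC)}
    → {ball_in(b1,rmA), carry(b4,right), carry(b5,left), robot_in(rmC)}

== RESULT ==
["ball_in(b1,rmA)", "carry(b4,right)", "carry(b5,left)", "robot_in(rmC)"]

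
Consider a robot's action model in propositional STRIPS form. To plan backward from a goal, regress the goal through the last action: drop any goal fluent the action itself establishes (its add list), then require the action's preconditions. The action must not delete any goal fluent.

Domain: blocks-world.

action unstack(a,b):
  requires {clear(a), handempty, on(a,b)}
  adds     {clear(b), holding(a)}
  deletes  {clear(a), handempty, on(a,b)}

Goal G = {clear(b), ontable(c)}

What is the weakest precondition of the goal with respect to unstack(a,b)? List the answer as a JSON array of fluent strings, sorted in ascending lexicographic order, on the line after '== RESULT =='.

Regress:
  G ∩ del = {}  (empty — regression defined)
  G \ add = {clear(b), ontable(c)} \ {clear(b), holding(a)} = {ontable(c)}
  ∪ pre   = {ontable(c)} ∪ {clear(a), handempty, on(a,b)}
          = {clear(a), handempty, on(a,b), ontable(c)}

== RESULT ==
["clear(a)", "handempty", "on(a,b)", "ontable(c)"]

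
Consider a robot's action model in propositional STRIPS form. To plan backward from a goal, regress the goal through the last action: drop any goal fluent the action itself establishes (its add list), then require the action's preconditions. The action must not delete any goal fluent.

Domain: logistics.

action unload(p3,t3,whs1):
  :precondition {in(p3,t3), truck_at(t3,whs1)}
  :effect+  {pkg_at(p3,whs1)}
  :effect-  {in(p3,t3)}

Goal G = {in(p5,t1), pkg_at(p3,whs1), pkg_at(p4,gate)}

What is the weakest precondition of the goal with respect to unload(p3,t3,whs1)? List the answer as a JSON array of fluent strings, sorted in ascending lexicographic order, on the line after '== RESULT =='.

Regress:
  G ∩ del = {}  (empty — regression defined)
  G \ add = {in(p5,t1), pkg_at(p3,whs1), pkg_at(p4,gate)} \ {pkg_at(p3,whs1)} = {in(p5,t1), pkg_at(p4,gate)}
  ∪ pre   = {in(p5,t1), pkg_at(p4,gate)} ∪ {in(p3,t3), truck_at(t3,whs1)}
          = {in(p3,t3), in(p5,t1), pkg_at(p4,gate), truck_at(t3,whs1)}

== RESULT ==
["in(p3,t3)", "in(p5,t1)", "pkg_at(p4,gate)", "truck_at(t3,whs1)"]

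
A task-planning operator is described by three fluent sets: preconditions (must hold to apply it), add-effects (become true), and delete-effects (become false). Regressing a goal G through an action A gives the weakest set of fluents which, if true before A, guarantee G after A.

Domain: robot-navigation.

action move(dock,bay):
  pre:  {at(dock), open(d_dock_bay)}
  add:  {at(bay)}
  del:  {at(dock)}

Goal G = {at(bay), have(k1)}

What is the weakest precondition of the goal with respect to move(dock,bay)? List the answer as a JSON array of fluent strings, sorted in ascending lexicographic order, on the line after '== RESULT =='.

Regress:
  G ∩ del = {}  (empty — regression defined)
  G \ add = {at(bay), have(k1)} \ {at(bay)} = {have(k1)}
  ∪ pre   = {have(k1)} ∪ {at(dock), open(d_dock_bay)}
          = {at(dock), have(k1), open(d_dock_bay)}

== RESULT ==
["at(dock)", "have(k1)", "open(d_dock_bay)"]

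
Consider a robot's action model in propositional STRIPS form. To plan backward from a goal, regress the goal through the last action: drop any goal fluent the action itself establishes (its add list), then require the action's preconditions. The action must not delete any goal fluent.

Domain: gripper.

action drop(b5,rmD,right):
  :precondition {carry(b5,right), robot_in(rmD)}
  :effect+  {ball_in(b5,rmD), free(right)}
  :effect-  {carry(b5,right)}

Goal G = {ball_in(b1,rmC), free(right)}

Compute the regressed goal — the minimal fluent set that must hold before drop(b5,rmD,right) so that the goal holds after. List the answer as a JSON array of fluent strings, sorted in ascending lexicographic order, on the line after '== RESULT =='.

Compute (G \ add) ∪ pre:
  G ∩ del = {}  (empty — regression defined)
  G \ add = {ball_in(b1,rmC), free(right)} \ {ball_in(b5,rmD), free(right)} = {ball_in(b1,rmC)}
  ∪ pre   = {ball_in(b1,rmC)} ∪ {carry(b5,right), robot_in(rmD)}
          = {ball_in(b1,rmC), carry(b5,right), robot_in(rmD)}

== RESULT ==
["ball_in(b1,rmC)", "carry(b5,right)", "robot_in(rmD)"]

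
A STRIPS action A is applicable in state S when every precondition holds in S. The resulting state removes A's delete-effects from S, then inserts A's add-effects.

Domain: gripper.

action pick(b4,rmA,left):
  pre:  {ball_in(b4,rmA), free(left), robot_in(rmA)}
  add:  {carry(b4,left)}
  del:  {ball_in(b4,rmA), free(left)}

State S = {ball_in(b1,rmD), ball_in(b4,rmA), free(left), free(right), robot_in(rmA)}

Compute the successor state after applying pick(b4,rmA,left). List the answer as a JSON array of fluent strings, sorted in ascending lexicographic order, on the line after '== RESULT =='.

Compute (S \ del) ∪ add:
  pre ⊆ S: {ball_in(b4,rmA), free(left), robot_in(rmA)} ⊆ S  — applicable
  S \ del = {ball_in(b1,rmD), free(right), robot_in(rmA)}
  ∪ add   = {ball_in(b1,rmD), carry(b4,left), free(right), robot_in(rmA)}

== RESULT ==
["ball_in(b1,rmD)", "carry(b4,left)", "free(right)", "robot_in(rmA)"]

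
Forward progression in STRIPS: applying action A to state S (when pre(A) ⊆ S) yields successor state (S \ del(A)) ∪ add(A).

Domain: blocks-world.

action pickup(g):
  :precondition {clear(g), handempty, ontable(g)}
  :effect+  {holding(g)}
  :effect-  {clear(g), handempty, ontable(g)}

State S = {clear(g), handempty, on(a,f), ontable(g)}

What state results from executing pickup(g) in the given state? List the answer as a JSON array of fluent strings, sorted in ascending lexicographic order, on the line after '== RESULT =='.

Compute (S \ del) ∪ add:
  pre ⊆ S: {clear(g), handempty, ontable(g)} ⊆ S  — applicable
  S \ del = {on(a,f)}
  ∪ add   = {holding(g), on(a,f)}

== RESULT ==
["holding(g)", "on(a,f)"]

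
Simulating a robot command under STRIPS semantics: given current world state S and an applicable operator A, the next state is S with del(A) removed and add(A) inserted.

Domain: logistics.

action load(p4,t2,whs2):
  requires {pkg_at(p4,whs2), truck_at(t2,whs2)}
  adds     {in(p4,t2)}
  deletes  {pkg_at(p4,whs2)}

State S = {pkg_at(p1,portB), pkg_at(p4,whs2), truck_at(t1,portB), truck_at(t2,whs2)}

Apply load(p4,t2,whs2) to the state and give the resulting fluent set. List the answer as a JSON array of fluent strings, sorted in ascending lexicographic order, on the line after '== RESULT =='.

Compute (S \ del) ∪ add:
  pre ⊆ S: {pkg_at(p4,whs2), truck_at(t2,whs2)} ⊆ S  — applicable
  S \ del = {pkg_at(p1,portB), truck_at(t1,portB), truck_at(t2,whs2)}
  ∪ add   = {in(p4,t2), pkg_at(p1,portB), truck_at(t1,portB), truck_at(t2,whs2)}

== RESULT ==
["in(p4,t2)", "pkg_at(p1,portB)", "truck_at(t1,portB)", "truck_at(t2,whs2)"]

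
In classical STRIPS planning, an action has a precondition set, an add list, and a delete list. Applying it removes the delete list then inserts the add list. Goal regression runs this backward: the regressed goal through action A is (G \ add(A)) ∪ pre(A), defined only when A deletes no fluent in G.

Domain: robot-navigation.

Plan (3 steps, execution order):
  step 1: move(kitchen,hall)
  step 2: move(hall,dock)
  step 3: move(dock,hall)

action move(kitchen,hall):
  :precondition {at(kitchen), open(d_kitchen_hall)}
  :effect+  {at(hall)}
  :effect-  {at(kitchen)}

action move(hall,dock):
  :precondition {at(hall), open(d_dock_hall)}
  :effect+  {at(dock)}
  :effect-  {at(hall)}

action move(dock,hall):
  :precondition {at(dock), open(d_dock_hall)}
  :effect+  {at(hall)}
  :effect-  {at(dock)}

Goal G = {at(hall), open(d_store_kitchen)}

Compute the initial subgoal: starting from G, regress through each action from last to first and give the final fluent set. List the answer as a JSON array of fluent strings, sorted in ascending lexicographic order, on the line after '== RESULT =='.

Work backward from the goal:
  through step 3 (move(dock,hall)): drop {at(hall)}, keep {open(d_store_kitchen)}, require {at(dock), open(d_dock_hall)}
    → {at(dock), open(d_dock_hall), open(d_store_kitchen)}
  through step 2 (move(hall,dock)): drop {at(dock)}, keep {open(d_dock_hall), open(d_store_kitchen)}, require {at(hall), open(d_dock_hall)}
    → {at(hall), open(d_dock_hall), open(d_store_kitchen)}
  through step 1 (move(kitchen,hall)): drop {at(hall)}, keep {open(d_dock_hall), open(d_store_kitchen)}, require {at(kitchen), open(d_kitchen_hall)}
    → {at(kitchen), open(d_dock_hall), open(d_kitchen_hall), open(d_store_kitchen)}

== RESULT ==
["at(kitchen)", "open(d_dock_hall)", "open(d_kitchen_hall)", "open(d_store_kitchen)"]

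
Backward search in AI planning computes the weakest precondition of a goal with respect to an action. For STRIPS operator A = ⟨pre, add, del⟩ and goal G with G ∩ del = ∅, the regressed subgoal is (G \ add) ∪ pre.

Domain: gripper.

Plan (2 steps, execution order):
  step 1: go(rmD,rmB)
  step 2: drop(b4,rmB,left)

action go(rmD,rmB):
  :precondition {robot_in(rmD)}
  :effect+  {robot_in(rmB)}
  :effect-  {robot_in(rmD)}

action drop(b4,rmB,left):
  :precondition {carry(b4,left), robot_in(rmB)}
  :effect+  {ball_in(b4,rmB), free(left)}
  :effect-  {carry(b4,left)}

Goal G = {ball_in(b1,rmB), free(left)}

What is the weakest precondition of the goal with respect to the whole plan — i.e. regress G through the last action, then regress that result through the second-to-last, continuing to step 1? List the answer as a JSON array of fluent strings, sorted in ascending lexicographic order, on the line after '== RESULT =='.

Regress step by step:
  through step 2 (drop(b4,rmB,left)): drop {free(left)}, keep {ball_in(b1,rmB)}, require {carry(b4,left), robot_in(rmB)}
    → {ball_in(b1,rmB), carry(b4,left), robot_in(rmB)}
  through step 1 (go(rmD,rmB)): drop {robot_in(rmB)}, keep {ball_in(b1,rmB), carry(b4,left)}, require {robot_in(rmD)}
    → {ball_in(b1,rmB), carry(b4,left), robot_in(rmD)}

== RESULT ==
["ball_in(b1,rmB)", "carry(b4,left)", "robot_in(rmD)"]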